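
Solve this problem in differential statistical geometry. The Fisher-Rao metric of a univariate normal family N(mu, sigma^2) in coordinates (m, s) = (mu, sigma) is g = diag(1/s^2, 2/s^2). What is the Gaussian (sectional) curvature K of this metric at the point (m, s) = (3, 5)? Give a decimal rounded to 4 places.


The metric has the form g = (A dm^2 + B ds^2)/s^2 with A = 1, B = 2.
Substitute u = sqrt(A/B)*m: g = B*(du^2 + ds^2)/s^2, i.e. B times the
Poincare upper half-plane metric, which has constant Gaussian curvature -1.
Scaling a 2D metric by a constant c divides the Gaussian curvature by c,
so K = -1/B = -1/(2) = -0.5000 everywhere (the point (m, s) = (3, 5) is irrelevant:
the curvature is constant).
The requested Gaussian curvature is K = -0.5000.

-0.5000


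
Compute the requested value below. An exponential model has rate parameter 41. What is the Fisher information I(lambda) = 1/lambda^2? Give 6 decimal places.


Fisher information for exponential: I(lambda) = 1/lambda^2.
lambda = 41, lambda^2 = 1681.
I = 1/1681 = 0.000595

0.000595


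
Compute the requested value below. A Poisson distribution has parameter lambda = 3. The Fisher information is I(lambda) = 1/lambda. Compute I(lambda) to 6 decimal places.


Fisher information for Poisson: I(lambda) = 1/lambda.
lambda = 3.
I(lambda) = 1/3 = 0.333333

0.333333


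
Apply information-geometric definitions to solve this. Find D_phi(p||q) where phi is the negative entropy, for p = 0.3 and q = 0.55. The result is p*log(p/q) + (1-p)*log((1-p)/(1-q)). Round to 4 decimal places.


Bregman divergence with negative entropy generator:
D = p*log(p/q) + (1-p)*log((1-p)/(1-q)).
p = 0.3, q = 0.55.
p*log(p/q) = 0.3*log(0.3/0.55) = -0.181841.
(1-p)*log((1-p)/(1-q)) = 0.7*log(0.7/0.45) = 0.309283.
D = -0.181841 + 0.309283 = 0.1274

0.1274


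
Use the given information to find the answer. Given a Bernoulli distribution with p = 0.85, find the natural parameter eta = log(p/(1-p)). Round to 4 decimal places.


Natural parameter for Bernoulli: eta = log(p/(1-p)).
p = 0.85, 1-p = 0.15.
p/(1-p) = 5.666667.
eta = log(5.666667) = 1.7346

1.7346


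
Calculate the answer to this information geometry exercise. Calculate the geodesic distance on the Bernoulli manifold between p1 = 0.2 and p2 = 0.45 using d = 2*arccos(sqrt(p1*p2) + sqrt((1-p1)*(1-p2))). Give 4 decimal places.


Geodesic distance on Bernoulli manifold:
d(p1,p2) = 2*arccos(sqrt(p1*p2) + sqrt((1-p1)*(1-p2))).
sqrt(p1*p2) = sqrt(0.2*0.45) = 0.3.
sqrt((1-p1)*(1-p2)) = sqrt(0.8*0.55) = 0.663325.
arg = 0.3 + 0.663325 = 0.963325.
d = 2*arccos(0.963325) = 0.5433

0.5433


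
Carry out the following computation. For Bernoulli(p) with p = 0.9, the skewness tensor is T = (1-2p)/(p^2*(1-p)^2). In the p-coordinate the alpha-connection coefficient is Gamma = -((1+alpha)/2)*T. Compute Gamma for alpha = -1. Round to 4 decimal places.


Skewness (Amari-Chentsov) tensor: T = (1-2p)/(p^2*(1-p)^2).
p = 0.9, 1-2p = -0.8, p^2 = 0.81, (1-p)^2 = 0.01.
T = -0.8/(0.81 * 0.01) = -98.765432.
In the p-coordinate, Gamma^(alpha) = Gamma^(0) - (alpha/2)*T with Gamma^(0) = (1/2)*g'(p) = -T/2,
so Gamma^(alpha) = -((1+alpha)/2)*T.
alpha = -1, -(1+alpha)/2 = 0.0.
Gamma = 0.0 * -98.765432 = 0.0000

0.0000


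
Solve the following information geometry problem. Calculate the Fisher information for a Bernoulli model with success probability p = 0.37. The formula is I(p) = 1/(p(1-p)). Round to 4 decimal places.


For Bernoulli(p), Fisher information is I(p) = 1/(p*(1-p)).
p = 0.37, 1-p = 0.63.
p*(1-p) = 0.2331.
I(p) = 1/0.2331 = 4.2900

4.2900


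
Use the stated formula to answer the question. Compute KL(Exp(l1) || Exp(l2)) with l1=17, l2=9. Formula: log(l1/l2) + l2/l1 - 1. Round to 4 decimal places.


KL divergence for exponential family:
KL = log(l1/l2) + l2/l1 - 1.
log(17/9) = 0.635989.
9/17 = 0.529412.
KL = 0.635989 + 0.529412 - 1 = 0.1654

0.1654


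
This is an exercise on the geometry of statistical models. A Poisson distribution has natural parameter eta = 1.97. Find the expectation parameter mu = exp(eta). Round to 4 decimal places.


Expectation parameter for Poisson exponential family:
mu = exp(eta).
eta = 1.97.
mu = exp(1.97) = 7.1707

7.1707


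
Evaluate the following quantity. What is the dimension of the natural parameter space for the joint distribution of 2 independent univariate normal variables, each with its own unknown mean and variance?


Exponential family dimension calculation:
Each univariate normal has two natural parameters (mu/sigma^2 and -1/(2 sigma^2)).
With 2 independent components, dim = 2 * 2 = 4.

4


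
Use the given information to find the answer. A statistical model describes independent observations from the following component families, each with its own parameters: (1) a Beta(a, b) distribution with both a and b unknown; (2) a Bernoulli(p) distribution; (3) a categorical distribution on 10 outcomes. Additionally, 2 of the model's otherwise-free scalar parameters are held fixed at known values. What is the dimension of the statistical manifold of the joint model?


The dimension of a statistical manifold equals the number of free
(independent) real parameters of the model. For a product of independent
blocks the parameter counts add.
- Beta (a, b): 2.
- Bernoulli (p): 1.
- categorical on 10 outcomes (probabilities sum to 1): 10-1 = 9.
Total = 2 + 1 + 9 = 12.
2 parameter(s) fixed at known values: 12 - 2 = 10.
Dimension = 10

10


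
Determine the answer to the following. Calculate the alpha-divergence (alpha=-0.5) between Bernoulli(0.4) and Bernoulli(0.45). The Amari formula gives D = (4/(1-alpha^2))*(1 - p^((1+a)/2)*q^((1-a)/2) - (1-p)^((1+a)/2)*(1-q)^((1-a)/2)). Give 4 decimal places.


Amari alpha-divergence:
D = (4/(1-alpha^2))*(1 - p^((1+a)/2)*q^((1-a)/2) - (1-p)^((1+a)/2)*(1-q)^((1-a)/2)).
alpha = -0.5, p = 0.4, q = 0.45.
e1 = (1+alpha)/2 = 0.25, e2 = (1-alpha)/2 = 0.75.
t1 = p^e1 * q^e2 = 0.4^0.25 * 0.45^0.75 = 0.436943.
t2 = (1-p)^e1 * (1-q)^e2 = 0.6^0.25 * 0.55^0.75 = 0.562095.
4/(1-alpha^2) = 5.333333.
D = 5.333333*(1 - 0.436943 - 0.562095) = 0.0051

0.0051


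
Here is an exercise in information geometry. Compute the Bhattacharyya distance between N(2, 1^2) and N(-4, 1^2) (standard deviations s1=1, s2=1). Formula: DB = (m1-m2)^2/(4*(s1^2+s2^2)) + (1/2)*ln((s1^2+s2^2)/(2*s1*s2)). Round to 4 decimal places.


Bhattacharyya distance between two Gaussians:
DB = (m1-m2)^2/(4*(s1^2+s2^2)) + (1/2)*ln((s1^2+s2^2)/(2*s1*s2)).
(m1-m2)^2 = (6)^2 = 36.
s1^2+s2^2 = 1 + 1 = 2.
term1 = 36/8 = 4.5.
term2 = 0.5*ln(2/2.0) = 0.0.
DB = 4.5 + 0.0 = 4.5000

4.5000


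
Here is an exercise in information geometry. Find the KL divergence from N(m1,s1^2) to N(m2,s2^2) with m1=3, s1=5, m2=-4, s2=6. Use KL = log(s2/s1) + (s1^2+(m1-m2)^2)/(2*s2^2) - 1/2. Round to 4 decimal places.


KL divergence between normal distributions:
KL = log(s2/s1) + (s1^2 + (m1-m2)^2)/(2*s2^2) - 1/2.
log(6/5) = 0.182322.
(5^2 + (3--4)^2)/(2*6^2) = (25 + 49)/72 = 1.027778.
KL = 0.182322 + 1.027778 - 0.5 = 0.7101

0.7101


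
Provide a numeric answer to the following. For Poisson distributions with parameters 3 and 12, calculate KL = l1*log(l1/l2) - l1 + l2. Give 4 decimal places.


KL divergence for Poisson:
KL = l1*log(l1/l2) - l1 + l2.
l1 = 3, l2 = 12.
log(3/12) = -1.386294.
l1*log(l1/l2) = 3 * -1.386294 = -4.158883.
KL = -4.158883 - 3 + 12 = 4.8411

4.8411


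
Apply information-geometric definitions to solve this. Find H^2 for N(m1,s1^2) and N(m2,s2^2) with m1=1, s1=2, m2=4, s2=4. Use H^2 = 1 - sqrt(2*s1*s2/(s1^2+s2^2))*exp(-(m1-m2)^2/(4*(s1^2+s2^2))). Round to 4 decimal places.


Squared Hellinger distance for Gaussians:
H^2 = 1 - sqrt(2*s1*s2/(s1^2+s2^2)) * exp(-(m1-m2)^2/(4*(s1^2+s2^2))).
s1^2 = 4, s2^2 = 16, s1^2+s2^2 = 20.
sqrt(2*2*4/(20)) = 0.894427.
(m1-m2)^2 = (-3)^2 = 9.
exp(-9/(4*20)) = exp(-0.1125) = 0.893597.
H^2 = 1 - 0.894427*0.893597 = 0.2007

0.2007


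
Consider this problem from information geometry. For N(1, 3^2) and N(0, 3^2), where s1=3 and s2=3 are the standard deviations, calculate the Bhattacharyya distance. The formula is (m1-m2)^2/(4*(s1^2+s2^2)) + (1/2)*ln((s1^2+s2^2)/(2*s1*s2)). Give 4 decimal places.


Bhattacharyya distance between two Gaussians:
DB = (m1-m2)^2/(4*(s1^2+s2^2)) + (1/2)*ln((s1^2+s2^2)/(2*s1*s2)).
(m1-m2)^2 = (1)^2 = 1.
s1^2+s2^2 = 9 + 9 = 18.
term1 = 1/72 = 0.013889.
term2 = 0.5*ln(18/18.0) = 0.0.
DB = 0.013889 + 0.0 = 0.0139

0.0139


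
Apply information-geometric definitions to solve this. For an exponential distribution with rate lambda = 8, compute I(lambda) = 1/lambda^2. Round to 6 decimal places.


Fisher information for exponential: I(lambda) = 1/lambda^2.
lambda = 8, lambda^2 = 64.
I = 1/64 = 0.015625

0.015625


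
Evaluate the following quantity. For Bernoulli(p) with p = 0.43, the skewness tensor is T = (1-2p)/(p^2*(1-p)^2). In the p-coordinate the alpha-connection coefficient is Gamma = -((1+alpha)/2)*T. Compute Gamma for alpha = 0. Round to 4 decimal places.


Skewness (Amari-Chentsov) tensor: T = (1-2p)/(p^2*(1-p)^2).
p = 0.43, 1-2p = 0.14, p^2 = 0.1849, (1-p)^2 = 0.3249.
T = 0.14/(0.1849 * 0.3249) = 2.330459.
In the p-coordinate, Gamma^(alpha) = Gamma^(0) - (alpha/2)*T with Gamma^(0) = (1/2)*g'(p) = -T/2,
so Gamma^(alpha) = -((1+alpha)/2)*T.
alpha = 0, -(1+alpha)/2 = -0.5.
Gamma = -0.5 * 2.330459 = -1.1652

-1.1652


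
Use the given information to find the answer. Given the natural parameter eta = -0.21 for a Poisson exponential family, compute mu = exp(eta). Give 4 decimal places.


Expectation parameter for Poisson exponential family:
mu = exp(eta).
eta = -0.21.
mu = exp(-0.21) = 0.8106

0.8106


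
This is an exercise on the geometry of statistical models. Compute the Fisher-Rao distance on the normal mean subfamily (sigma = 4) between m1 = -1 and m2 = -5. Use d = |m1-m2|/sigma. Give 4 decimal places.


On the fixed-variance normal subfamily, geodesic distance = |m1-m2|/sigma.
|-1 - -5| = 4.
sigma = 4.
d = 4/4 = 1.0000

1.0000


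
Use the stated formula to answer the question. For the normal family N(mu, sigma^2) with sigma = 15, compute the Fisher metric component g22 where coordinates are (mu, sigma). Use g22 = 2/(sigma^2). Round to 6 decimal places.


For the 2-parameter normal family, the Fisher metric has:
  g11 = 1/sigma^2, g22 = 2/sigma^2.
sigma = 15, sigma^2 = 225.
g22 = 0.008889

0.008889


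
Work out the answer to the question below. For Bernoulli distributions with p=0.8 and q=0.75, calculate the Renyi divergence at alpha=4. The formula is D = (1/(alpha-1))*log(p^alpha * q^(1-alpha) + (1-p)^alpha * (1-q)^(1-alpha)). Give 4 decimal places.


Renyi divergence of order alpha between Bernoulli distributions:
D = (1/(alpha-1))*log(p^alpha * q^(1-alpha) + (1-p)^alpha * (1-q)^(1-alpha)).
alpha = 4, p = 0.8, q = 0.75.
p^alpha * q^(1-alpha) = 0.8^4 * 0.75^-3 = 0.970904.
(1-p)^alpha * (1-q)^(1-alpha) = 0.2^4 * 0.25^-3 = 0.1024.
sum = 0.970904 + 0.1024 = 1.073304.
D = (1/3)*log(1.073304) = 0.0236

0.0236


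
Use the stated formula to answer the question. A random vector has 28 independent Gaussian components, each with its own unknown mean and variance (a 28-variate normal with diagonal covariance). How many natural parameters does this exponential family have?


Exponential family dimension calculation:
Each univariate normal has two natural parameters (mu/sigma^2 and -1/(2 sigma^2)).
With 28 independent components, dim = 2 * 28 = 56.

56


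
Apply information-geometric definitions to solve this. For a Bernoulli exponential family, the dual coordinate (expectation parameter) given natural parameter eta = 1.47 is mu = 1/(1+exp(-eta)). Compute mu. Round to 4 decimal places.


Dual coordinate (expectation parameter) for Bernoulli:
mu = 1/(1+exp(-eta)).
eta = 1.47.
exp(-eta) = exp(-1.47) = 0.229925.
mu = 1/(1+0.229925) = 0.8131

0.8131


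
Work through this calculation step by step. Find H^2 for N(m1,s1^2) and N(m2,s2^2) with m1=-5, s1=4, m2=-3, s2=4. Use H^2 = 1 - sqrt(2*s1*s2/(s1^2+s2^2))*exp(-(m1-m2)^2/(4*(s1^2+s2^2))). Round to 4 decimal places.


Squared Hellinger distance for Gaussians:
H^2 = 1 - sqrt(2*s1*s2/(s1^2+s2^2)) * exp(-(m1-m2)^2/(4*(s1^2+s2^2))).
s1^2 = 16, s2^2 = 16, s1^2+s2^2 = 32.
sqrt(2*4*4/(32)) = 1.0.
(m1-m2)^2 = (-2)^2 = 4.
exp(-4/(4*32)) = exp(-0.03125) = 0.969233.
H^2 = 1 - 1.0*0.969233 = 0.0308

0.0308


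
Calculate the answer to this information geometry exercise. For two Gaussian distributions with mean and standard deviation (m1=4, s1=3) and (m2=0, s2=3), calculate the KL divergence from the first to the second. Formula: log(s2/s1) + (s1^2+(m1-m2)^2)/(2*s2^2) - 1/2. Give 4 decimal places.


KL divergence between normal distributions:
KL = log(s2/s1) + (s1^2 + (m1-m2)^2)/(2*s2^2) - 1/2.
log(3/3) = 0.0.
(3^2 + (4-0)^2)/(2*3^2) = (9 + 16)/18 = 1.388889.
KL = 0.0 + 1.388889 - 0.5 = 0.8889

0.8889


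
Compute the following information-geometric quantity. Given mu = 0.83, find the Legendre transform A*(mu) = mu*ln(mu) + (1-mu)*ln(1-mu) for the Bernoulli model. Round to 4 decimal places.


Legendre transform for Bernoulli:
A*(mu) = mu*log(mu) + (1-mu)*log(1-mu).
mu = 0.83, 1-mu = 0.17.
mu*log(mu) = 0.83*log(0.83) = -0.154654.
(1-mu)*log(1-mu) = 0.17*log(0.17) = -0.301233.
A* = -0.154654 + -0.301233 = -0.4559

-0.4559


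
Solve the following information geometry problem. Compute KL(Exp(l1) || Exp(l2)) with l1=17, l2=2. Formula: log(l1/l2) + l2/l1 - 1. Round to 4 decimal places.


KL divergence for exponential family:
KL = log(l1/l2) + l2/l1 - 1.
log(17/2) = 2.140066.
2/17 = 0.117647.
KL = 2.140066 + 0.117647 - 1 = 1.2577

1.2577


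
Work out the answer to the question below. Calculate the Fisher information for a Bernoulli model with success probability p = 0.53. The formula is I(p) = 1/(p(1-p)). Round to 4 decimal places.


For Bernoulli(p), Fisher information is I(p) = 1/(p*(1-p)).
p = 0.53, 1-p = 0.47.
p*(1-p) = 0.2491.
I(p) = 1/0.2491 = 4.0145

4.0145


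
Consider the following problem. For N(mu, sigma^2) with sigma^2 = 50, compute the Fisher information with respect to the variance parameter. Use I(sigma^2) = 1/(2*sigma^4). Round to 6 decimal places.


Fisher information for variance: I(sigma^2) = 1/(2*sigma^4).
sigma^2 = 50, so sigma^4 = 2500.
I = 1/(2*2500) = 1/5000 = 0.000200

0.000200


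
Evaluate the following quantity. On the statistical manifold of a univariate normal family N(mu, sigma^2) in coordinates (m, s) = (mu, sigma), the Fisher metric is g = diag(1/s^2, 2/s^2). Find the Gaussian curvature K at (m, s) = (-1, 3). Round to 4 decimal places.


The metric has the form g = (A dm^2 + B ds^2)/s^2 with A = 1, B = 2.
Substitute u = sqrt(A/B)*m: g = B*(du^2 + ds^2)/s^2, i.e. B times the
Poincare upper half-plane metric, which has constant Gaussian curvature -1.
Scaling a 2D metric by a constant c divides the Gaussian curvature by c,
so K = -1/B = -1/(2) = -0.5000 everywhere (the point (m, s) = (-1, 3) is irrelevant:
the curvature is constant).
The requested Gaussian curvature is K = -0.5000.

-0.5000


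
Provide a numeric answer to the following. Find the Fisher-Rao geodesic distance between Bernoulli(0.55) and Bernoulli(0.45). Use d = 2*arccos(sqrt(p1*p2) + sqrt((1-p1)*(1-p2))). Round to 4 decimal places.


Geodesic distance on Bernoulli manifold:
d(p1,p2) = 2*arccos(sqrt(p1*p2) + sqrt((1-p1)*(1-p2))).
sqrt(p1*p2) = sqrt(0.55*0.45) = 0.497494.
sqrt((1-p1)*(1-p2)) = sqrt(0.45*0.55) = 0.497494.
arg = 0.497494 + 0.497494 = 0.994987.
d = 2*arccos(0.994987) = 0.2003

0.2003


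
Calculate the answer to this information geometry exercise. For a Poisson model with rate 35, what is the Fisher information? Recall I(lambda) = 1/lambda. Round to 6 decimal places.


Fisher information for Poisson: I(lambda) = 1/lambda.
lambda = 35.
I(lambda) = 1/35 = 0.028571

0.028571


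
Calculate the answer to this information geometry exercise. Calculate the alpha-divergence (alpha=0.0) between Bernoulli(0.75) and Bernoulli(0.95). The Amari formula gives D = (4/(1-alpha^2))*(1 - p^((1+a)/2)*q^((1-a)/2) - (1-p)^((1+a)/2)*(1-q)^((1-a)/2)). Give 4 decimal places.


Amari alpha-divergence:
D = (4/(1-alpha^2))*(1 - p^((1+a)/2)*q^((1-a)/2) - (1-p)^((1+a)/2)*(1-q)^((1-a)/2)).
alpha = 0.0, p = 0.75, q = 0.95.
e1 = (1+alpha)/2 = 0.5, e2 = (1-alpha)/2 = 0.5.
t1 = p^e1 * q^e2 = 0.75^0.5 * 0.95^0.5 = 0.844097.
t2 = (1-p)^e1 * (1-q)^e2 = 0.25^0.5 * 0.05^0.5 = 0.111803.
4/(1-alpha^2) = 4.0.
D = 4.0*(1 - 0.844097 - 0.111803) = 0.1764

0.1764


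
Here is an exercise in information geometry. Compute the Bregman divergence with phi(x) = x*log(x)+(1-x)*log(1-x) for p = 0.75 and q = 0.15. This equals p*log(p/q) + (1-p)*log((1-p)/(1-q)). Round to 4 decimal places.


Bregman divergence with negative entropy generator:
D = p*log(p/q) + (1-p)*log((1-p)/(1-q)).
p = 0.75, q = 0.15.
p*log(p/q) = 0.75*log(0.75/0.15) = 1.207078.
(1-p)*log((1-p)/(1-q)) = 0.25*log(0.25/0.85) = -0.305944.
D = 1.207078 + -0.305944 = 0.9011

0.9011


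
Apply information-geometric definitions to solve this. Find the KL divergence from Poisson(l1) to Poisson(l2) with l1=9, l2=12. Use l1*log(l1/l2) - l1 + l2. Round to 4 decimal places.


KL divergence for Poisson:
KL = l1*log(l1/l2) - l1 + l2.
l1 = 9, l2 = 12.
log(9/12) = -0.287682.
l1*log(l1/l2) = 9 * -0.287682 = -2.589139.
KL = -2.589139 - 9 + 12 = 0.4109

0.4109


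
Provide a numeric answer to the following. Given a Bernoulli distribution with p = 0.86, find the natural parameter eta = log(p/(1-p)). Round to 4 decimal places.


Natural parameter for Bernoulli: eta = log(p/(1-p)).
p = 0.86, 1-p = 0.14.
p/(1-p) = 6.142857.
eta = log(6.142857) = 1.8153

1.8153


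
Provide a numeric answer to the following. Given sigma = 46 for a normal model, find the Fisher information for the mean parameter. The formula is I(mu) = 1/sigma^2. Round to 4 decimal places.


The Fisher information for the mean of a normal distribution is I(mu) = 1/sigma^2.
sigma = 46, so sigma^2 = 2116.
I(mu) = 1/2116 = 0.0005

0.0005


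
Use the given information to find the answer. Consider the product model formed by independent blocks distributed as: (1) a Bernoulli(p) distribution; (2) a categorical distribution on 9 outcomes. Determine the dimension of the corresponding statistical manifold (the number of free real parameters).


The dimension of a statistical manifold equals the number of free
(independent) real parameters of the model. For a product of independent
blocks the parameter counts add.
- Bernoulli (p): 1.
- categorical on 9 outcomes (probabilities sum to 1): 9-1 = 8.
Total = 1 + 8 = 9.
Dimension = 9

9


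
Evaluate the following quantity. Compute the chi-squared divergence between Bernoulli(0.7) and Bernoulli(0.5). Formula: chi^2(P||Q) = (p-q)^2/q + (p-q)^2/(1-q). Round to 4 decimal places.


Chi-squared divergence between Bernoulli distributions:
chi^2 = (p-q)^2/q + (p-q)^2/(1-q).
p = 0.7, q = 0.5, p-q = 0.2.
(p-q)^2 = 0.04.
term1 = 0.04/0.5 = 0.08.
term2 = 0.04/0.5 = 0.08.
chi^2 = 0.08 + 0.08 = 0.1600

0.1600


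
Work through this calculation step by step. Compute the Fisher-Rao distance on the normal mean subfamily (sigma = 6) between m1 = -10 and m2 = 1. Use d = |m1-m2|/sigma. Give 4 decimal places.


On the fixed-variance normal subfamily, geodesic distance = |m1-m2|/sigma.
|-10 - 1| = 11.
sigma = 6.
d = 11/6 = 1.8333

1.8333


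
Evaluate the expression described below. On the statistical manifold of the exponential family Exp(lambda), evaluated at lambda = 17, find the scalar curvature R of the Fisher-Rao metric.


This family has a single free parameter, so its statistical manifold
is 1-dimensional. The Riemann curvature tensor of any 1-dimensional
Riemannian manifold vanishes identically, so R = 0.

0


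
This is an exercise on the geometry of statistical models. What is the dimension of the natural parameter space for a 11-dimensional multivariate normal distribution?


Exponential family dimension calculation:
For 11-dim MVN: mean has 11 params, covariance has 11*12/2 = 66 unique entries.
Total dim = 11 + 66 = 77.

77


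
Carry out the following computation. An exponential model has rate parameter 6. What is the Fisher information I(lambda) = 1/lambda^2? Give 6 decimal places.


Fisher information for exponential: I(lambda) = 1/lambda^2.
lambda = 6, lambda^2 = 36.
I = 1/36 = 0.027778

0.027778


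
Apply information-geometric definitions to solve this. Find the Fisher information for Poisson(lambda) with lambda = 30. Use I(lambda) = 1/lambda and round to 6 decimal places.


Fisher information for Poisson: I(lambda) = 1/lambda.
lambda = 30.
I(lambda) = 1/30 = 0.033333

0.033333


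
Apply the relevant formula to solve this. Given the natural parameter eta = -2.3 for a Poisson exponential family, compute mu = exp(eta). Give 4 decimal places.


Expectation parameter for Poisson exponential family:
mu = exp(eta).
eta = -2.3.
mu = exp(-2.3) = 0.1003

0.1003


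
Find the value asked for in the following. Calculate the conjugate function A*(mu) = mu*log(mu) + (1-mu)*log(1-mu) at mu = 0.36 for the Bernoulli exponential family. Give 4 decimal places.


Legendre transform for Bernoulli:
A*(mu) = mu*log(mu) + (1-mu)*log(1-mu).
mu = 0.36, 1-mu = 0.64.
mu*log(mu) = 0.36*log(0.36) = -0.367794.
(1-mu)*log(1-mu) = 0.64*log(0.64) = -0.285624.
A* = -0.367794 + -0.285624 = -0.6534

-0.6534


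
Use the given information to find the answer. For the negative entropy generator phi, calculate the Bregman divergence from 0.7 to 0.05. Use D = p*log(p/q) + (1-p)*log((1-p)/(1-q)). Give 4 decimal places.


Bregman divergence with negative entropy generator:
D = p*log(p/q) + (1-p)*log((1-p)/(1-q)).
p = 0.7, q = 0.05.
p*log(p/q) = 0.7*log(0.7/0.05) = 1.84734.
(1-p)*log((1-p)/(1-q)) = 0.3*log(0.3/0.95) = -0.345804.
D = 1.84734 + -0.345804 = 1.5015

1.5015


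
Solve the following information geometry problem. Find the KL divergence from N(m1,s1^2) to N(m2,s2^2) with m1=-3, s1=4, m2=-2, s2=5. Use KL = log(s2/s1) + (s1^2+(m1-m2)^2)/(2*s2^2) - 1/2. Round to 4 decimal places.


KL divergence between normal distributions:
KL = log(s2/s1) + (s1^2 + (m1-m2)^2)/(2*s2^2) - 1/2.
log(5/4) = 0.223144.
(4^2 + (-3--2)^2)/(2*5^2) = (16 + 1)/50 = 0.34.
KL = 0.223144 + 0.34 - 0.5 = 0.0631

0.0631


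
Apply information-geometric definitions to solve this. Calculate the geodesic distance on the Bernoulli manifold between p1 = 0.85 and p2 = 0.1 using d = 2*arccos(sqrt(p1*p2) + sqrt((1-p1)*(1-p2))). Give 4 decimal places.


Geodesic distance on Bernoulli manifold:
d(p1,p2) = 2*arccos(sqrt(p1*p2) + sqrt((1-p1)*(1-p2))).
sqrt(p1*p2) = sqrt(0.85*0.1) = 0.291548.
sqrt((1-p1)*(1-p2)) = sqrt(0.15*0.9) = 0.367423.
arg = 0.291548 + 0.367423 = 0.658971.
d = 2*arccos(0.658971) = 1.7027

1.7027


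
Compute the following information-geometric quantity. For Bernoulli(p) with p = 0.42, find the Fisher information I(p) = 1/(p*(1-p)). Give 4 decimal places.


For Bernoulli(p), Fisher information is I(p) = 1/(p*(1-p)).
p = 0.42, 1-p = 0.58.
p*(1-p) = 0.2436.
I(p) = 1/0.2436 = 4.1051

4.1051


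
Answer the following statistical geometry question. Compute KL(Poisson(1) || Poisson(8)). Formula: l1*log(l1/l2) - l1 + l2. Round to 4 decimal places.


KL divergence for Poisson:
KL = l1*log(l1/l2) - l1 + l2.
l1 = 1, l2 = 8.
log(1/8) = -2.079442.
l1*log(l1/l2) = 1 * -2.079442 = -2.079442.
KL = -2.079442 - 1 + 8 = 4.9206

4.9206


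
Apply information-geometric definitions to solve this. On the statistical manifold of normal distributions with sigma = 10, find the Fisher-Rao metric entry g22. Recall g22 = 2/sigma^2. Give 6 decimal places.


For the 2-parameter normal family, the Fisher metric has:
  g11 = 1/sigma^2, g22 = 2/sigma^2.
sigma = 10, sigma^2 = 100.
g22 = 0.020000

0.020000


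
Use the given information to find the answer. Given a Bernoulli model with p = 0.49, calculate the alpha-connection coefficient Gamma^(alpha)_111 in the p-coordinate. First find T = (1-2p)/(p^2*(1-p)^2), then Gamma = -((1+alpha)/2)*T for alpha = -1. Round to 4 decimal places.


Skewness (Amari-Chentsov) tensor: T = (1-2p)/(p^2*(1-p)^2).
p = 0.49, 1-2p = 0.02, p^2 = 0.2401, (1-p)^2 = 0.2601.
T = 0.02/(0.2401 * 0.2601) = 0.320256.
In the p-coordinate, Gamma^(alpha) = Gamma^(0) - (alpha/2)*T with Gamma^(0) = (1/2)*g'(p) = -T/2,
so Gamma^(alpha) = -((1+alpha)/2)*T.
alpha = -1, -(1+alpha)/2 = 0.0.
Gamma = 0.0 * 0.320256 = 0.0000

0.0000


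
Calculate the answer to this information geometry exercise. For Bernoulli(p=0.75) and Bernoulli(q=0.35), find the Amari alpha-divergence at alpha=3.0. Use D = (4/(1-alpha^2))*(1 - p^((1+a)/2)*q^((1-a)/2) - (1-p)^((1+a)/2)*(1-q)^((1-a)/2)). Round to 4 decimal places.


Amari alpha-divergence:
D = (4/(1-alpha^2))*(1 - p^((1+a)/2)*q^((1-a)/2) - (1-p)^((1+a)/2)*(1-q)^((1-a)/2)).
alpha = 3.0, p = 0.75, q = 0.35.
e1 = (1+alpha)/2 = 2.0, e2 = (1-alpha)/2 = -1.0.
t1 = p^e1 * q^e2 = 0.75^2.0 * 0.35^-1.0 = 1.607143.
t2 = (1-p)^e1 * (1-q)^e2 = 0.25^2.0 * 0.65^-1.0 = 0.096154.
4/(1-alpha^2) = -0.5.
D = -0.5*(1 - 1.607143 - 0.096154) = 0.3516

0.3516


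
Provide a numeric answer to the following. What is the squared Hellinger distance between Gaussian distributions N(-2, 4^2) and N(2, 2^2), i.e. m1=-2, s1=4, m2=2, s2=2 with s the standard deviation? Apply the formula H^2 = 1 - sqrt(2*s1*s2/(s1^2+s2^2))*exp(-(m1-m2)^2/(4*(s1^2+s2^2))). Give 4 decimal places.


Squared Hellinger distance for Gaussians:
H^2 = 1 - sqrt(2*s1*s2/(s1^2+s2^2)) * exp(-(m1-m2)^2/(4*(s1^2+s2^2))).
s1^2 = 16, s2^2 = 4, s1^2+s2^2 = 20.
sqrt(2*4*2/(20)) = 0.894427.
(m1-m2)^2 = (-4)^2 = 16.
exp(-16/(4*20)) = exp(-0.2) = 0.818731.
H^2 = 1 - 0.894427*0.818731 = 0.2677

0.2677


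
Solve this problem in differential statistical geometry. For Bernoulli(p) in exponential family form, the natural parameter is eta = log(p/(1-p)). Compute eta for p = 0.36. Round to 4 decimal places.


Natural parameter for Bernoulli: eta = log(p/(1-p)).
p = 0.36, 1-p = 0.64.
p/(1-p) = 0.5625.
eta = log(0.5625) = -0.5754

-0.5754


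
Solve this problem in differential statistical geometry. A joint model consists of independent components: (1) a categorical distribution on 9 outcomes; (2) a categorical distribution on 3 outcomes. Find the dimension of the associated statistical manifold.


The dimension of a statistical manifold equals the number of free
(independent) real parameters of the model. For a product of independent
blocks the parameter counts add.
- categorical on 9 outcomes (probabilities sum to 1): 9-1 = 8.
- categorical on 3 outcomes (probabilities sum to 1): 3-1 = 2.
Total = 8 + 2 = 10.
Dimension = 10

10


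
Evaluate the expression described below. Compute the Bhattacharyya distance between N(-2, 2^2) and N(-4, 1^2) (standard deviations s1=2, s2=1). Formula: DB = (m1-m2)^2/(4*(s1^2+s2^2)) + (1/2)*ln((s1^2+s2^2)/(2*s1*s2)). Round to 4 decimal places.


Bhattacharyya distance between two Gaussians:
DB = (m1-m2)^2/(4*(s1^2+s2^2)) + (1/2)*ln((s1^2+s2^2)/(2*s1*s2)).
(m1-m2)^2 = (2)^2 = 4.
s1^2+s2^2 = 4 + 1 = 5.
term1 = 4/20 = 0.2.
term2 = 0.5*ln(5/4.0) = 0.111572.
DB = 0.2 + 0.111572 = 0.3116

0.3116


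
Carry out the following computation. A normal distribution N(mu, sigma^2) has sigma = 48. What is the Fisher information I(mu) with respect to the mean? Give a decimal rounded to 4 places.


The Fisher information for the mean of a normal distribution is I(mu) = 1/sigma^2.
sigma = 48, so sigma^2 = 2304.
I(mu) = 1/2304 = 0.0004

0.0004


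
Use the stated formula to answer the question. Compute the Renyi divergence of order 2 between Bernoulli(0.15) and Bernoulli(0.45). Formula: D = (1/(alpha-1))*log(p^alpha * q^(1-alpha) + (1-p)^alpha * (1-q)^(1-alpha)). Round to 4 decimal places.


Renyi divergence of order alpha between Bernoulli distributions:
D = (1/(alpha-1))*log(p^alpha * q^(1-alpha) + (1-p)^alpha * (1-q)^(1-alpha)).
alpha = 2, p = 0.15, q = 0.45.
p^alpha * q^(1-alpha) = 0.15^2 * 0.45^-1 = 0.05.
(1-p)^alpha * (1-q)^(1-alpha) = 0.85^2 * 0.55^-1 = 1.313636.
sum = 0.05 + 1.313636 = 1.363636.
D = (1/1)*log(1.363636) = 0.3102

0.3102


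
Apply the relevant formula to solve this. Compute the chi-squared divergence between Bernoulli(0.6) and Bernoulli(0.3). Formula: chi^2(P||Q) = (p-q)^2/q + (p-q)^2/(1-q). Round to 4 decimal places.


Chi-squared divergence between Bernoulli distributions:
chi^2 = (p-q)^2/q + (p-q)^2/(1-q).
p = 0.6, q = 0.3, p-q = 0.3.
(p-q)^2 = 0.09.
term1 = 0.09/0.3 = 0.3.
term2 = 0.09/0.7 = 0.128571.
chi^2 = 0.3 + 0.128571 = 0.4286

0.4286


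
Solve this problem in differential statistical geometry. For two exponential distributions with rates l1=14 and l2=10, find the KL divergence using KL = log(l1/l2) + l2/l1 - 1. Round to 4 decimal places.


KL divergence for exponential family:
KL = log(l1/l2) + l2/l1 - 1.
log(14/10) = 0.336472.
10/14 = 0.714286.
KL = 0.336472 + 0.714286 - 1 = 0.0508

0.0508


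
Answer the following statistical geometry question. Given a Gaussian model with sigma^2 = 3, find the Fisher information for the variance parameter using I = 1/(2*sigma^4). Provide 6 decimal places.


Fisher information for variance: I(sigma^2) = 1/(2*sigma^4).
sigma^2 = 3, so sigma^4 = 9.
I = 1/(2*9) = 1/18 = 0.055556

0.055556


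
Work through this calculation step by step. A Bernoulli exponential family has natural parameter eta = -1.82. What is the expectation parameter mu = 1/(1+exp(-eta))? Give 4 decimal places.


Dual coordinate (expectation parameter) for Bernoulli:
mu = 1/(1+exp(-eta)).
eta = -1.82.
exp(-eta) = exp(1.82) = 6.171858.
mu = 1/(1+6.171858) = 0.1394

0.1394


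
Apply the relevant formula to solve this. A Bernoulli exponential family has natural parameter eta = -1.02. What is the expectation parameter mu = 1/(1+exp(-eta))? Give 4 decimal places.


Dual coordinate (expectation parameter) for Bernoulli:
mu = 1/(1+exp(-eta)).
eta = -1.02.
exp(-eta) = exp(1.02) = 2.773195.
mu = 1/(1+2.773195) = 0.2650

0.2650


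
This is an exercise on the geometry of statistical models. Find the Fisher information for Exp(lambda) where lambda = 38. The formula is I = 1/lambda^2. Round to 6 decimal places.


Fisher information for exponential: I(lambda) = 1/lambda^2.
lambda = 38, lambda^2 = 1444.
I = 1/1444 = 0.000693

0.000693


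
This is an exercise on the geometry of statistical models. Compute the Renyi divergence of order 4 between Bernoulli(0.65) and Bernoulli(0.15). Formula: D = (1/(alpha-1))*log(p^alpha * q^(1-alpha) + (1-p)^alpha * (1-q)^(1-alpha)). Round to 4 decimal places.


Renyi divergence of order alpha between Bernoulli distributions:
D = (1/(alpha-1))*log(p^alpha * q^(1-alpha) + (1-p)^alpha * (1-q)^(1-alpha)).
alpha = 4, p = 0.65, q = 0.15.
p^alpha * q^(1-alpha) = 0.65^4 * 0.15^-3 = 52.890741.
(1-p)^alpha * (1-q)^(1-alpha) = 0.35^4 * 0.85^-3 = 0.024435.
sum = 52.890741 + 0.024435 = 52.915176.
D = (1/3)*log(52.915176) = 1.3229

1.3229


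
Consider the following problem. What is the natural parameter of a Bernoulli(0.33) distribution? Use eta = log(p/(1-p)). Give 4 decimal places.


Natural parameter for Bernoulli: eta = log(p/(1-p)).
p = 0.33, 1-p = 0.67.
p/(1-p) = 0.492537.
eta = log(0.492537) = -0.7082

-0.7082


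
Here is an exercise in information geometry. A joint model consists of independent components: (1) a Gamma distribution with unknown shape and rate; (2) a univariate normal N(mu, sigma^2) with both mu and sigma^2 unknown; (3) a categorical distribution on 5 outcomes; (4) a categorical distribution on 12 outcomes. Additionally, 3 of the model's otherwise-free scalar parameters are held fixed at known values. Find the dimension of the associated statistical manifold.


The dimension of a statistical manifold equals the number of free
(independent) real parameters of the model. For a product of independent
blocks the parameter counts add.
- Gamma (shape, rate): 2.
- normal (mu, sigma^2): 2.
- categorical on 5 outcomes (probabilities sum to 1): 5-1 = 4.
- categorical on 12 outcomes (probabilities sum to 1): 12-1 = 11.
Total = 2 + 2 + 4 + 11 = 19.
3 parameter(s) fixed at known values: 19 - 3 = 16.
Dimension = 16

16


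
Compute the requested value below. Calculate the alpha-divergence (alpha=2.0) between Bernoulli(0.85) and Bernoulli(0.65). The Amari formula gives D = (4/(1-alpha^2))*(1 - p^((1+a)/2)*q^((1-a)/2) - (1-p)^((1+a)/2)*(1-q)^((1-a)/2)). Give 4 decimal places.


Amari alpha-divergence:
D = (4/(1-alpha^2))*(1 - p^((1+a)/2)*q^((1-a)/2) - (1-p)^((1+a)/2)*(1-q)^((1-a)/2)).
alpha = 2.0, p = 0.85, q = 0.65.
e1 = (1+alpha)/2 = 1.5, e2 = (1-alpha)/2 = -0.5.
t1 = p^e1 * q^e2 = 0.85^1.5 * 0.65^-0.5 = 0.972012.
t2 = (1-p)^e1 * (1-q)^e2 = 0.15^1.5 * 0.35^-0.5 = 0.098198.
4/(1-alpha^2) = -1.333333.
D = -1.333333*(1 - 0.972012 - 0.098198) = 0.0936

0.0936


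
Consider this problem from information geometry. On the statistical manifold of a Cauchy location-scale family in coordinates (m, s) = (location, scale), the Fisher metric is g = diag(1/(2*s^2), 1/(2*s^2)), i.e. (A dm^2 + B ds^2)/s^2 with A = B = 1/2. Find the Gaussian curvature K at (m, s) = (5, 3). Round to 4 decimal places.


The metric has the form g = (A dm^2 + B ds^2)/s^2 with A = 1/2, B = 1/2.
Substitute u = sqrt(A/B)*m: g = B*(du^2 + ds^2)/s^2, i.e. B times the
Poincare upper half-plane metric, which has constant Gaussian curvature -1.
Scaling a 2D metric by a constant c divides the Gaussian curvature by c,
so K = -1/B = -1/(1/2) = -2.0000 everywhere (the point (m, s) = (5, 3) is irrelevant:
the curvature is constant).
The requested Gaussian curvature is K = -2.0000.

-2.0000


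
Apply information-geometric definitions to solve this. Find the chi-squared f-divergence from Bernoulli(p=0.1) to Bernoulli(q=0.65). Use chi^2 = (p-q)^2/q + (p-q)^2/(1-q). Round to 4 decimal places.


Chi-squared divergence between Bernoulli distributions:
chi^2 = (p-q)^2/q + (p-q)^2/(1-q).
p = 0.1, q = 0.65, p-q = -0.55.
(p-q)^2 = 0.3025.
term1 = 0.3025/0.65 = 0.465385.
term2 = 0.3025/0.35 = 0.864286.
chi^2 = 0.465385 + 0.864286 = 1.3297

1.3297


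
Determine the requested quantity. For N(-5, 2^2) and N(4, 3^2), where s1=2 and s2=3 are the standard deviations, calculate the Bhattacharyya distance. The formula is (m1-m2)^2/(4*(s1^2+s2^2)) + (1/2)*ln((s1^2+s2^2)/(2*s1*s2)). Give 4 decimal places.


Bhattacharyya distance between two Gaussians:
DB = (m1-m2)^2/(4*(s1^2+s2^2)) + (1/2)*ln((s1^2+s2^2)/(2*s1*s2)).
(m1-m2)^2 = (-9)^2 = 81.
s1^2+s2^2 = 4 + 9 = 13.
term1 = 81/52 = 1.557692.
term2 = 0.5*ln(13/12.0) = 0.040021.
DB = 1.557692 + 0.040021 = 1.5977

1.5977


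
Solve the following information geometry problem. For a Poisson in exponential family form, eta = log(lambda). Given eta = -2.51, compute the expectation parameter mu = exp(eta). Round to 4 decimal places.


Expectation parameter for Poisson exponential family:
mu = exp(eta).
eta = -2.51.
mu = exp(-2.51) = 0.0813

0.0813


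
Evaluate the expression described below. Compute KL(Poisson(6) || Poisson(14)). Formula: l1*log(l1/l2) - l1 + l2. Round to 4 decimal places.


KL divergence for Poisson:
KL = l1*log(l1/l2) - l1 + l2.
l1 = 6, l2 = 14.
log(6/14) = -0.847298.
l1*log(l1/l2) = 6 * -0.847298 = -5.083787.
KL = -5.083787 - 6 + 14 = 2.9162

2.9162


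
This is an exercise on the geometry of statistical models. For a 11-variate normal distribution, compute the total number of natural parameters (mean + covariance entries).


Exponential family dimension calculation:
For 11-dim MVN: mean has 11 params, covariance has 11*12/2 = 66 unique entries.
Total dim = 11 + 66 = 77.

77


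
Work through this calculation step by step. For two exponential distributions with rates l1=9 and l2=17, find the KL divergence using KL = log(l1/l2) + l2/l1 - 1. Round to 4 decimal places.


KL divergence for exponential family:
KL = log(l1/l2) + l2/l1 - 1.
log(9/17) = -0.635989.
17/9 = 1.888889.
KL = -0.635989 + 1.888889 - 1 = 0.2529

0.2529


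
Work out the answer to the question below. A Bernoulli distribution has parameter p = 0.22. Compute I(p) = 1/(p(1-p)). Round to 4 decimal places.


For Bernoulli(p), Fisher information is I(p) = 1/(p*(1-p)).
p = 0.22, 1-p = 0.78.
p*(1-p) = 0.1716.
I(p) = 1/0.1716 = 5.8275

5.8275


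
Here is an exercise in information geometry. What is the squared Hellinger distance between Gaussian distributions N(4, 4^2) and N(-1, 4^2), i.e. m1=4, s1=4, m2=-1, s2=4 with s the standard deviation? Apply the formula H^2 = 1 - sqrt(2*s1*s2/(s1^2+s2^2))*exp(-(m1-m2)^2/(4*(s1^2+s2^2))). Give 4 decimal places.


Squared Hellinger distance for Gaussians:
H^2 = 1 - sqrt(2*s1*s2/(s1^2+s2^2)) * exp(-(m1-m2)^2/(4*(s1^2+s2^2))).
s1^2 = 16, s2^2 = 16, s1^2+s2^2 = 32.
sqrt(2*4*4/(32)) = 1.0.
(m1-m2)^2 = (5)^2 = 25.
exp(-25/(4*32)) = exp(-0.195312) = 0.822578.
H^2 = 1 - 1.0*0.822578 = 0.1774

0.1774


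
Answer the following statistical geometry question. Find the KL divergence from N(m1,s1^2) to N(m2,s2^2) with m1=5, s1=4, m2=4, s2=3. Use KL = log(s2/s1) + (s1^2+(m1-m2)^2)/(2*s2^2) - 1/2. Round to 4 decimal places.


KL divergence between normal distributions:
KL = log(s2/s1) + (s1^2 + (m1-m2)^2)/(2*s2^2) - 1/2.
log(3/4) = -0.287682.
(4^2 + (5-4)^2)/(2*3^2) = (16 + 1)/18 = 0.944444.
KL = -0.287682 + 0.944444 - 0.5 = 0.1568

0.1568


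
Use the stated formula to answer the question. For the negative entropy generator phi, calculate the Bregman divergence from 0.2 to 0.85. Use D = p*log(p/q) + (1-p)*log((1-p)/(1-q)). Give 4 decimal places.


Bregman divergence with negative entropy generator:
D = p*log(p/q) + (1-p)*log((1-p)/(1-q)).
p = 0.2, q = 0.85.
p*log(p/q) = 0.2*log(0.2/0.85) = -0.289384.
(1-p)*log((1-p)/(1-q)) = 0.8*log(0.8/0.15) = 1.339181.
D = -0.289384 + 1.339181 = 1.0498

1.0498


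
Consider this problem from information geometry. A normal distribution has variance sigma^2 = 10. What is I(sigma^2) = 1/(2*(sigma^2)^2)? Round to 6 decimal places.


Fisher information for variance: I(sigma^2) = 1/(2*sigma^4).
sigma^2 = 10, so sigma^4 = 100.
I = 1/(2*100) = 1/200 = 0.005000

0.005000


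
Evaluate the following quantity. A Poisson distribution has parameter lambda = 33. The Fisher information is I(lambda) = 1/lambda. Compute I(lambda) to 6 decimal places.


Fisher information for Poisson: I(lambda) = 1/lambda.
lambda = 33.
I(lambda) = 1/33 = 0.030303

0.030303


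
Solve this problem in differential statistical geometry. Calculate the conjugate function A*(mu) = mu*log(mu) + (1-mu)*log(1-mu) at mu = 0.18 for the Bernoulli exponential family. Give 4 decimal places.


Legendre transform for Bernoulli:
A*(mu) = mu*log(mu) + (1-mu)*log(1-mu).
mu = 0.18, 1-mu = 0.82.
mu*log(mu) = 0.18*log(0.18) = -0.308664.
(1-mu)*log(1-mu) = 0.82*log(0.82) = -0.16273.
A* = -0.308664 + -0.16273 = -0.4714

-0.4714


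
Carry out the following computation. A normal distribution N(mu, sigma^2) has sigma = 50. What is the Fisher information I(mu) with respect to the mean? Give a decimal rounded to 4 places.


The Fisher information for the mean of a normal distribution is I(mu) = 1/sigma^2.
sigma = 50, so sigma^2 = 2500.
I(mu) = 1/2500 = 0.0004

0.0004


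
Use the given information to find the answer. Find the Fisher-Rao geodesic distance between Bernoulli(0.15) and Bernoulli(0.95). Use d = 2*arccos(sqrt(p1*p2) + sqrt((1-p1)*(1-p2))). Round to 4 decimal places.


Geodesic distance on Bernoulli manifold:
d(p1,p2) = 2*arccos(sqrt(p1*p2) + sqrt((1-p1)*(1-p2))).
sqrt(p1*p2) = sqrt(0.15*0.95) = 0.377492.
sqrt((1-p1)*(1-p2)) = sqrt(0.85*0.05) = 0.206155.
arg = 0.377492 + 0.206155 = 0.583647.
d = 2*arccos(0.583647) = 1.8952

1.8952


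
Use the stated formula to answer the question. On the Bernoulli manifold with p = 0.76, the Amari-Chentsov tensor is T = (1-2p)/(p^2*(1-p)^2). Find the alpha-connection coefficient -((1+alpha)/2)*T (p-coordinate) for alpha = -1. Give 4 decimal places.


Skewness (Amari-Chentsov) tensor: T = (1-2p)/(p^2*(1-p)^2).
p = 0.76, 1-2p = -0.52, p^2 = 0.5776, (1-p)^2 = 0.0576.
T = -0.52/(0.5776 * 0.0576) = -15.629809.
In the p-coordinate, Gamma^(alpha) = Gamma^(0) - (alpha/2)*T with Gamma^(0) = (1/2)*g'(p) = -T/2,
so Gamma^(alpha) = -((1+alpha)/2)*T.
alpha = -1, -(1+alpha)/2 = 0.0.
Gamma = 0.0 * -15.629809 = 0.0000

0.0000
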